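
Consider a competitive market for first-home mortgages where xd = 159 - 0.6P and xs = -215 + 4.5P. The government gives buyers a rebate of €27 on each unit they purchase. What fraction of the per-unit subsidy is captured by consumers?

Consumer share = 15/17

Pre-subsidy: 159 - 0.6P = -215 + 4.5P gives P* = 220/3, x* = 115.
With the rebate, buyers effectively pay Pb = Ps − 27, where Ps is the price sellers receive.
Demand in terms of Ps becomes xd = 159 − 0.6(Ps − 27) = 175.2 - 0.6Ps. Setting this equal to supply: 175.2 - 0.6Ps = -215 + 4.5Ps, so Ps = 3902/51.
Buyers pay Pb = 3902/51 − 27 = 2525/51; x' = -215 + 4.5·(3902/51) = 2198/17.
Buyers' price falls by P* − Pb = 220/3 − 2525/51 = 405/17; sellers' price rises by Ps − P* = 3902/51 − 220/3 = 54/17.
So consumers capture (405/17)/27 = 15/17 of each unit of subsidy.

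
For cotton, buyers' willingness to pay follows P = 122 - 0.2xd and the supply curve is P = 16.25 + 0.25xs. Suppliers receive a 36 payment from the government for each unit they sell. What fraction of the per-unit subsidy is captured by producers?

Pre-subsidy: 122 - 0.2x = 16.25 + 0.25x gives x* = 235 and P* = 75.
With the subsidy, sellers receive Ps = Pb + 36 for each unit, where Pb is the price buyers pay.
On the curves, Pb = 122 - 0.2x and Ps = 16.25 + 0.25x; the wedge Ps − Pb = 36 gives 16.25 + 0.25x − (122 - 0.2x) = 36, so x' = 315.
Then Pb = 122 − 0.2·315 = 59 and Ps = 16.25 + 0.25·315 = 95.
Buyers' price falls by P* − Pb = 75 − 59 = 16; sellers' price rises by Ps − P* = 95 − 75 = 20.
So producers capture 20/36 = 5/9 of each unit of subsidy.

Producer share = 5/9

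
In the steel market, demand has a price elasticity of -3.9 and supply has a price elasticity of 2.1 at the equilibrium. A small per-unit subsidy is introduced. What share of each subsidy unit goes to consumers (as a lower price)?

Consumer share = 0.35

For a small subsidy around the equilibrium, the benefit split depends on the relative slopes, which at a point are proportional to the elasticities.
Buyer share = εs/(εs + |εd|) = 2.1/(2.1 + 3.9) = 0.35; seller share = |εd|/(εs + |εd|) = 0.65.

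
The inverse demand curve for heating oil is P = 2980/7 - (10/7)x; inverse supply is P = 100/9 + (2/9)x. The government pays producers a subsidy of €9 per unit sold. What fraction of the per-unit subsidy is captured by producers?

Producer share = 7/52

Pre-subsidy: 2980/7 - (10/7)x = 100/9 + (2/9)x gives x* = 3265/13 and P* = 870/13.
With the subsidy, sellers receive Ps = Pb + 9 for each unit, where Pb is the price buyers pay.
On the curves, Pb = 2980/7 - (10/7)x and Ps = 100/9 + (2/9)x; the wedge Ps − Pb = 9 gives 100/9 + (2/9)x − (2980/7 - (10/7)x) = 9, so x' = 26687/104.
Then Pb = 2980/7 − (10/7)·(26687/104) = 3075/52 and Ps = 100/9 + (2/9)·(26687/104) = 3543/52.
Buyers' price falls by P* − Pb = 870/13 − 3075/52 = 405/52; sellers' price rises by Ps − P* = 3543/52 − 870/13 = 63/52.
So producers capture (63/52)/9 = 7/52 of each unit of subsidy.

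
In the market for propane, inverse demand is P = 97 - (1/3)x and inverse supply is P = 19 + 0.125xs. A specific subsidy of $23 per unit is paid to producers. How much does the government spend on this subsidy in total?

Pre-subsidy: 97 - (1/3)x = 19 + 0.125x gives x* = 1872/11 and P* = 443/11.
With the subsidy, sellers receive Ps = Pb + 23 for each unit, where Pb is the price buyers pay.
On the curves, Pb = 97 - (1/3)x and Ps = 19 + 0.125x; the wedge Ps − Pb = 23 gives 19 + 0.125x − (97 - (1/3)x) = 23, so x' = 2424/11.
Then Pb = 97 − (1/3)·(2424/11) = 259/11 and Ps = 19 + 0.125·(2424/11) = 512/11.
Government outlay = subsidy × quantity = 23 × 2424/11 = 55752/11.

Government cost = 55752/11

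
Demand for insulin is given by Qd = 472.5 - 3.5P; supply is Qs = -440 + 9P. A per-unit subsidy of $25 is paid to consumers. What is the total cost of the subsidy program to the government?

Government cost = $7000

Pre-subsidy: 472.5 - 3.5P = -440 + 9P gives P* = 73, Q* = 217.
With the rebate, buyers effectively pay Pb = Ps − 25, where Ps is the price sellers receive.
Demand in terms of Ps becomes Qd = 472.5 − 3.5(Ps − 25) = 560 - 3.5Ps. Setting this equal to supply: 560 - 3.5Ps = -440 + 9Ps, so Ps = 80.
Buyers pay Pb = 80 − 25 = 55; Q' = -440 + 9·80 = 280.
Government outlay = subsidy × quantity = 25 × 280 = 7000.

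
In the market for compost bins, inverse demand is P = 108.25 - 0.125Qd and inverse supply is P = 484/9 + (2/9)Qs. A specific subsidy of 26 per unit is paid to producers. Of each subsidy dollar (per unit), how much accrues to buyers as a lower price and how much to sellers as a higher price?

Pre-subsidy: 108.25 - 0.125Q = 484/9 + (2/9)Q gives Q* = 156.88 and P* = 88.64.
With the subsidy, sellers receive Ps = Pb + 26 for each unit, where Pb is the price buyers pay.
On the curves, Pb = 108.25 - 0.125Q and Ps = 484/9 + (2/9)Q; the wedge Ps − Pb = 26 gives 484/9 + (2/9)Q − (108.25 - 0.125Q) = 26, so Q' = 231.76.
Then Pb = 108.25 − 0.125·231.76 = 79.28 and Ps = 484/9 + (2/9)·231.76 = 105.28.
Buyers' price falls by P* − Pb = 88.64 − 79.28 = 9.36; sellers' price rises by Ps − P* = 105.28 − 88.64 = 16.64.

Buyers gain 9.36 per unit; sellers gain 16.64 per unit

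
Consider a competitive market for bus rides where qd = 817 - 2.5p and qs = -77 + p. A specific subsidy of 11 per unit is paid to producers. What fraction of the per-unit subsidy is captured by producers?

Pre-subsidy: 817 - 2.5p = -77 + p gives p* = 1788/7, q* = 1249/7.
With the subsidy, sellers receive ps = pb + 11 for each unit, where pb is the price buyers pay.
Supply in terms of pb becomes qs = -77 + 1(pb + 11) = -66 + pb. Setting this equal to demand: 817 - 2.5pb = -66 + pb, so pb = 1766/7.
Sellers receive ps = 1766/7 + 11 = 1843/7; q' = 817 − 2.5·(1766/7) = 1304/7.
Buyers' price falls by p* − pb = 1788/7 − 1766/7 = 22/7; sellers' price rises by ps − p* = 1843/7 − 1788/7 = 55/7.
So producers capture (55/7)/11 = 5/7 of each unit of subsidy.

Producer share = 5/7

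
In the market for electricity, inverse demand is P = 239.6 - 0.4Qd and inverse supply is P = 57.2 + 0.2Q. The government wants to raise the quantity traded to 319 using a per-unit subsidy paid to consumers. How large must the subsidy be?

At Q = 319, from the demand curve buyers pay Pb = 239.6 − 0.4·319 = 112; from the supply curve sellers need Ps = 57.2 + 0.2·319 = 121.
The subsidy must fill the gap: s = Ps − Pb = 121 − 112 = 9.

Required subsidy s = 9 per unit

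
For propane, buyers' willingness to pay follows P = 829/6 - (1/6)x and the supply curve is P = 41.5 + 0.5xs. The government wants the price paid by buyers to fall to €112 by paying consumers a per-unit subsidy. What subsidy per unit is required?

Required subsidy s = €8 per unit

At a buyer price of 112, quantity demanded is 829 − 6·112 = 157.
Sellers supply 157 only when they receive Ps = 41.5 + 0.5·157 = 120.
s = Ps − Pb = 120 − 112 = 8.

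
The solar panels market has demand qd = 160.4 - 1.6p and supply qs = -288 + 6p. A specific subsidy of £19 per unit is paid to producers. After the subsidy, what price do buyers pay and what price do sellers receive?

Pre-subsidy: 160.4 - 1.6p = -288 + 6p gives p* = 59, q* = 66.
With the subsidy, sellers receive ps = pb + 19 for each unit, where pb is the price buyers pay.
Supply in terms of pb becomes qs = -288 + 6(pb + 19) = -174 + 6pb. Setting this equal to demand: 160.4 - 1.6pb = -174 + 6pb, so pb = 44.
Sellers receive ps = 44 + 19 = 63; q' = 160.4 − 1.6·44 = 90.

Buyers pay £44; sellers receive £63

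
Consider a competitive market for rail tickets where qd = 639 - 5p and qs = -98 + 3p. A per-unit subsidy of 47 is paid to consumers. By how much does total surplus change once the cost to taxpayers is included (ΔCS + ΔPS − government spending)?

Net change in total surplus = -2070.9375

Pre-subsidy: 639 - 5p = -98 + 3p gives p* = 92.125, q* = 178.375.
With the rebate, buyers effectively pay pb = ps − 47, where ps is the price sellers receive.
Demand in terms of ps becomes qd = 639 − 5(ps − 47) = 874 - 5ps. Setting this equal to supply: 874 - 5ps = -98 + 3ps, so ps = 121.5.
Buyers pay pb = 121.5 − 47 = 74.5; q' = -98 + 3·121.5 = 266.5.
ΔCS = ½(178.375 + 266.5)(92.125 − 74.5) = 3920.4609375; ΔPS = ½(178.375 + 266.5)(121.5 − 92.125) = 6534.1015625.
Government spending = 47 × 266.5 = 12525.5.
Net change = 3920.4609375 + 6534.1015625 − 12525.5 = -2070.9375. The loss equals the DWL triangle ½·47·88.125.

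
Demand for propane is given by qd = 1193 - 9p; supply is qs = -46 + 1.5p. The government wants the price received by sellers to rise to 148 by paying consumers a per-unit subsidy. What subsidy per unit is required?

At a seller price of 148, quantity supplied is -46 + 1.5·148 = 176.
Buyers absorb 176 only when they pay pb with 1193 − 9·pb = 176, i.e. pb = 113.
s = ps − pb = 148 − 113 = 35.

Required subsidy s = 35 per unit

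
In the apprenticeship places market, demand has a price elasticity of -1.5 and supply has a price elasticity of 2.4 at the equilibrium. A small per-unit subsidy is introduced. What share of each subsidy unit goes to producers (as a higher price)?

Producer share = 5/13

For a small subsidy around the equilibrium, the benefit split depends on the relative slopes, which at a point are proportional to the elasticities.
Buyer share = εs/(εs + |εd|) = 2.4/(2.4 + 1.5) = 8/13; seller share = |εd|/(εs + |εd|) = 5/13.
So producers capture 5/13 of the subsidy.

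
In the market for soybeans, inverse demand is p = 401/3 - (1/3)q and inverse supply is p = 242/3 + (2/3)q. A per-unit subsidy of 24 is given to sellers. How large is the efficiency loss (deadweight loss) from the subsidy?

Pre-subsidy: 401/3 - (1/3)q = 242/3 + (2/3)q gives q* = 53 and p* = 116.
With the subsidy, sellers receive ps = pb + 24 for each unit, where pb is the price buyers pay.
On the curves, pb = 401/3 - (1/3)q and ps = 242/3 + (2/3)q; the wedge ps − pb = 24 gives 242/3 + (2/3)q − (401/3 - (1/3)q) = 24, so q' = 77.
Then pb = 401/3 − (1/3)·77 = 108 and ps = 242/3 + (2/3)·77 = 132.
The subsidy expands output by 77 − 53 = 24 past the efficient level; on those units the gap between marginal cost and willingness to pay runs from 0 up to 24.
DWL = ½ × 24 × 24 = 288.

Deadweight loss = 288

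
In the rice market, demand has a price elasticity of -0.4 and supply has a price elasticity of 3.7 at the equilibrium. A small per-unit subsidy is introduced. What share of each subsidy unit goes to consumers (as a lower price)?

Consumer share = 37/41

For a small subsidy around the equilibrium, the benefit split depends on the relative slopes, which at a point are proportional to the elasticities.
Buyer share = εs/(εs + |εd|) = 3.7/(3.7 + 0.4) = 37/41; seller share = |εd|/(εs + |εd|) = 4/41.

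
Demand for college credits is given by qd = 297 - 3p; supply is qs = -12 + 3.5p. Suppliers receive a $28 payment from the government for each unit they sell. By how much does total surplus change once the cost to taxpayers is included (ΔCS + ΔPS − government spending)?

Net change in total surplus = -8232/13

Pre-subsidy: 297 - 3p = -12 + 3.5p gives p* = 618/13, q* = 2007/13.
With the subsidy, sellers receive ps = pb + 28 for each unit, where pb is the price buyers pay.
Supply in terms of pb becomes qs = -12 + 3.5(pb + 28) = 86 + 3.5pb. Setting this equal to demand: 297 - 3pb = 86 + 3.5pb, so pb = 422/13.
Sellers receive ps = 422/13 + 28 = 786/13; q' = 297 − 3·(422/13) = 2595/13.
ΔCS = ½(2007/13 + 2595/13)(618/13 − 422/13) = 34692/13; ΔPS = ½(2007/13 + 2595/13)(786/13 − 618/13) = 29736/13.
Government spending = 28 × 2595/13 = 72660/13.
Net change = 34692/13 + 29736/13 − 72660/13 = -8232/13. The loss equals the DWL triangle ½·28·588/13.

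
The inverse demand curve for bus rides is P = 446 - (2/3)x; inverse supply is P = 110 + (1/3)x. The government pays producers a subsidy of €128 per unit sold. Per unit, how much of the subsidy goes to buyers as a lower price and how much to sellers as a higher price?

Buyers gain 256/3 per unit; sellers gain 128/3 per unit

Pre-subsidy: 446 - (2/3)x = 110 + (1/3)x gives x* = 336 and P* = 222.
With the subsidy, sellers receive Ps = Pb + 128 for each unit, where Pb is the price buyers pay.
On the curves, Pb = 446 - (2/3)x and Ps = 110 + (1/3)x; the wedge Ps − Pb = 128 gives 110 + (1/3)x − (446 - (2/3)x) = 128, so x' = 464.
Then Pb = 446 − (2/3)·464 = 410/3 and Ps = 110 + (1/3)·464 = 794/3.
Buyers' price falls by P* − Pb = 222 − 410/3 = 256/3; sellers' price rises by Ps − P* = 794/3 − 222 = 128/3.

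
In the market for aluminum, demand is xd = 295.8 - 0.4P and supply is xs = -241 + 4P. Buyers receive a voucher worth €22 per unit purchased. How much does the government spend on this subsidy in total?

Pre-subsidy: 295.8 - 0.4P = -241 + 4P gives P* = 122, x* = 247.
With the rebate, buyers effectively pay Pb = Ps − 22, where Ps is the price sellers receive.
Demand in terms of Ps becomes xd = 295.8 − 0.4(Ps − 22) = 304.6 - 0.4Ps. Setting this equal to supply: 304.6 - 0.4Ps = -241 + 4Ps, so Ps = 124.
Buyers pay Pb = 124 − 22 = 102; x' = -241 + 4·124 = 255.
Government outlay = subsidy × quantity = 22 × 255 = 5610.

Government cost = €5610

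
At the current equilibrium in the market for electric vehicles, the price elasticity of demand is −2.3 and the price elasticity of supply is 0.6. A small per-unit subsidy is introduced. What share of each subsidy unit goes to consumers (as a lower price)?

For a small subsidy around the equilibrium, the benefit split depends on the relative slopes, which at a point are proportional to the elasticities.
Buyer share = εs/(εs + |εd|) = 0.6/(0.6 + 2.3) = 6/29; seller share = |εd|/(εs + |εd|) = 23/29.

Consumer share = 6/29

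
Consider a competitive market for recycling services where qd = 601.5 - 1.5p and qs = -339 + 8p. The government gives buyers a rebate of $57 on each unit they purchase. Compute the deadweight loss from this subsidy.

Deadweight loss = $2052

Pre-subsidy: 601.5 - 1.5p = -339 + 8p gives p* = 99, q* = 453.
With the rebate, buyers effectively pay pb = ps − 57, where ps is the price sellers receive.
Demand in terms of ps becomes qd = 601.5 − 1.5(ps − 57) = 687 - 1.5ps. Setting this equal to supply: 687 - 1.5ps = -339 + 8ps, so ps = 108.
Buyers pay pb = 108 − 57 = 51; q' = -339 + 8·108 = 525.
The subsidy expands output by 525 − 453 = 72 past the efficient level; on those units the gap between marginal cost and willingness to pay runs from 0 up to 57.
DWL = ½ × 57 × 72 = 2052.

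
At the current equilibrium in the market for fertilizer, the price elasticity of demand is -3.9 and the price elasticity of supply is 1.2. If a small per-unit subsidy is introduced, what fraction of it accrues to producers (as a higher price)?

For a small subsidy around the equilibrium, the benefit split depends on the relative slopes, which at a point are proportional to the elasticities.
Buyer share = εs/(εs + |εd|) = 1.2/(1.2 + 3.9) = 4/17; seller share = |εd|/(εs + |εd|) = 13/17.
So producers capture 13/17 of the subsidy.

Producer share = 13/17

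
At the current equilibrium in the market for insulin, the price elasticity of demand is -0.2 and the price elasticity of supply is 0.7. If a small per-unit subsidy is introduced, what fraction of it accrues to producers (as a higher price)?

For a small subsidy around the equilibrium, the benefit split depends on the relative slopes, which at a point are proportional to the elasticities.
Buyer share = εs/(εs + |εd|) = 0.7/(0.7 + 0.2) = 7/9; seller share = |εd|/(εs + |εd|) = 2/9.
So producers capture 2/9 of the subsidy.

Producer share = 2/9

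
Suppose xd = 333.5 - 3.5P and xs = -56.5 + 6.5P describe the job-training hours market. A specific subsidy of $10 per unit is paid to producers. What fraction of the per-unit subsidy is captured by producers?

Pre-subsidy: 333.5 - 3.5P = -56.5 + 6.5P gives P* = 39, x* = 197.
With the subsidy, sellers receive Ps = Pb + 10 for each unit, where Pb is the price buyers pay.
Supply in terms of Pb becomes xs = -56.5 + 6.5(Pb + 10) = 8.5 + 6.5Pb. Setting this equal to demand: 333.5 - 3.5Pb = 8.5 + 6.5Pb, so Pb = 32.5.
Sellers receive Ps = 32.5 + 10 = 42.5; x' = 333.5 − 3.5·32.5 = 219.75.
Buyers' price falls by P* − Pb = 39 − 32.5 = 6.5; sellers' price rises by Ps − P* = 42.5 − 39 = 3.5.
So producers capture 3.5/10 = 0.35 of each unit of subsidy.

Producer share = 0.35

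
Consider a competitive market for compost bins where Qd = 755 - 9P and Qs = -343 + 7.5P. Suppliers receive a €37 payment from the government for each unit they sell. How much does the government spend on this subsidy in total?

Pre-subsidy: 755 - 9P = -343 + 7.5P gives P* = 732/11, Q* = 1717/11.
With the subsidy, sellers receive Ps = Pb + 37 for each unit, where Pb is the price buyers pay.
Supply in terms of Pb becomes Qs = -343 + 7.5(Pb + 37) = -65.5 + 7.5Pb. Setting this equal to demand: 755 - 9Pb = -65.5 + 7.5Pb, so Pb = 547/11.
Sellers receive Ps = 547/11 + 37 = 954/11; Q' = 755 − 9·(547/11) = 3382/11.
Government outlay = subsidy × quantity = 37 × 3382/11 = 125134/11.

Government cost = 125134/11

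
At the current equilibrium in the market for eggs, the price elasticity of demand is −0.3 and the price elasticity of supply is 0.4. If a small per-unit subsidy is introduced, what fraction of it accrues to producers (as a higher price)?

For a small subsidy around the equilibrium, the benefit split depends on the relative slopes, which at a point are proportional to the elasticities.
Buyer share = εs/(εs + |εd|) = 0.4/(0.4 + 0.3) = 4/7; seller share = |εd|/(εs + |εd|) = 3/7.
So producers capture 3/7 of the subsidy.

Producer share = 3/7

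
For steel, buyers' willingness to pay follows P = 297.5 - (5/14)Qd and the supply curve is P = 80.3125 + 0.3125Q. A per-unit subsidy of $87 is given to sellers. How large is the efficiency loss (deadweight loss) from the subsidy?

Deadweight loss = $5651.52

Pre-subsidy: 297.5 - (5/14)Q = 80.3125 + 0.3125Q gives Q* = 973/3 and P* = 545/3.
With the subsidy, sellers receive Ps = Pb + 87 for each unit, where Pb is the price buyers pay.
On the curves, Pb = 297.5 - (5/14)Q and Ps = 80.3125 + 0.3125Q; the wedge Ps − Pb = 87 gives 80.3125 + 0.3125Q − (297.5 - (5/14)Q) = 87, so Q' = 34069/75.
Then Pb = 297.5 − (5/14)·(34069/75) = 2029/15 and Ps = 80.3125 + 0.3125·(34069/75) = 3334/15.
The subsidy expands output by 34069/75 − 973/3 = 129.92 past the efficient level; on those units the gap between marginal cost and willingness to pay runs from 0 up to 87.
DWL = ½ × 87 × 129.92 = 5651.52.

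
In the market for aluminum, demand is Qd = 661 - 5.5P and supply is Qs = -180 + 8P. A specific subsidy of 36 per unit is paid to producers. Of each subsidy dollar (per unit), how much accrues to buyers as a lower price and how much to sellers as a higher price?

Pre-subsidy: 661 - 5.5P = -180 + 8P gives P* = 1682/27, Q* = 8596/27.
With the subsidy, sellers receive Ps = Pb + 36 for each unit, where Pb is the price buyers pay.
Supply in terms of Pb becomes Qs = -180 + 8(Pb + 36) = 108 + 8Pb. Setting this equal to demand: 661 - 5.5Pb = 108 + 8Pb, so Pb = 1106/27.
Sellers receive Ps = 1106/27 + 36 = 2078/27; Q' = 661 − 5.5·(1106/27) = 11764/27.
Buyers' price falls by P* − Pb = 1682/27 − 1106/27 = 64/3; sellers' price rises by Ps − P* = 2078/27 − 1682/27 = 44/3.

Buyers gain 64/3 per unit; sellers gain 44/3 per unit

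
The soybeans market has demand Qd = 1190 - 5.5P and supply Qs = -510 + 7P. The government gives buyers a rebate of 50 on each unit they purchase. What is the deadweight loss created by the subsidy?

Deadweight loss = 3850

Pre-subsidy: 1190 - 5.5P = -510 + 7P gives P* = 136, Q* = 442.
With the rebate, buyers effectively pay Pb = Ps − 50, where Ps is the price sellers receive.
Demand in terms of Ps becomes Qd = 1190 − 5.5(Ps − 50) = 1465 - 5.5Ps. Setting this equal to supply: 1465 - 5.5Ps = -510 + 7Ps, so Ps = 158.
Buyers pay Pb = 158 − 50 = 108; Q' = -510 + 7·158 = 596.
The subsidy expands output by 596 − 442 = 154 past the efficient level; on those units the gap between marginal cost and willingness to pay runs from 0 up to 50.
DWL = ½ × 50 × 154 = 3850.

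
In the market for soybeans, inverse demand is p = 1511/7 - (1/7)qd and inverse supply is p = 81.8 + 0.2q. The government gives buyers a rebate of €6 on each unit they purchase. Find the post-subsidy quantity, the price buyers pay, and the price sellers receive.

q' = 408.5; buyers pay €157.5; sellers receive €163.5

Pre-subsidy: 1511/7 - (1/7)q = 81.8 + 0.2q gives q* = 391 and p* = 160.
With the rebate, buyers effectively pay pb = ps − 6, where ps is the price sellers receive.
On the curves, pb = 1511/7 - (1/7)q and ps = 81.8 + 0.2q; the wedge ps − pb = 6 gives 81.8 + 0.2q − (1511/7 - (1/7)q) = 6, so q' = 408.5.
Then pb = 1511/7 − (1/7)·408.5 = 157.5 and ps = 81.8 + 0.2·408.5 = 163.5.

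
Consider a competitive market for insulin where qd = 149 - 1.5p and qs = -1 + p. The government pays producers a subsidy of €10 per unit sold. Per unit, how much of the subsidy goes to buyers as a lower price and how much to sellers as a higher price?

Pre-subsidy: 149 - 1.5p = -1 + p gives p* = 60, q* = 59.
With the subsidy, sellers receive ps = pb + 10 for each unit, where pb is the price buyers pay.
Supply in terms of pb becomes qs = -1 + 1(pb + 10) = 9 + pb. Setting this equal to demand: 149 - 1.5pb = 9 + pb, so pb = 56.
Sellers receive ps = 56 + 10 = 66; q' = 149 − 1.5·56 = 65.
Buyers' price falls by p* − pb = 60 − 56 = 4; sellers' price rises by ps − p* = 66 − 60 = 6.

Buyers gain €4 per unit; sellers gain €6 per unit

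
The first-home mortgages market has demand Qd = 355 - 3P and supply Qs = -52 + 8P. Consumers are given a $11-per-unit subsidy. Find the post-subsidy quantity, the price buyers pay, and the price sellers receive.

Q' = 268; buyers pay $29; sellers receive $40

Pre-subsidy: 355 - 3P = -52 + 8P gives P* = 37, Q* = 244.
With the rebate, buyers effectively pay Pb = Ps − 11, where Ps is the price sellers receive.
Demand in terms of Ps becomes Qd = 355 − 3(Ps − 11) = 388 - 3Ps. Setting this equal to supply: 388 - 3Ps = -52 + 8Ps, so Ps = 40.
Buyers pay Pb = 40 − 11 = 29; Q' = -52 + 8·40 = 268.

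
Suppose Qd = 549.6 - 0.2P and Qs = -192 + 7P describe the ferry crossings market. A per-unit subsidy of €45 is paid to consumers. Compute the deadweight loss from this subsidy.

Deadweight loss = €196.875

Pre-subsidy: 549.6 - 0.2P = -192 + 7P gives P* = 103, Q* = 529.
With the rebate, buyers effectively pay Pb = Ps − 45, where Ps is the price sellers receive.
Demand in terms of Ps becomes Qd = 549.6 − 0.2(Ps − 45) = 558.6 - 0.2Ps. Setting this equal to supply: 558.6 - 0.2Ps = -192 + 7Ps, so Ps = 104.25.
Buyers pay Pb = 104.25 − 45 = 59.25; Q' = -192 + 7·104.25 = 537.75.
The subsidy expands output by 537.75 − 529 = 8.75 past the efficient level; on those units the gap between marginal cost and willingness to pay runs from 0 up to 45.
DWL = ½ × 45 × 8.75 = 196.875.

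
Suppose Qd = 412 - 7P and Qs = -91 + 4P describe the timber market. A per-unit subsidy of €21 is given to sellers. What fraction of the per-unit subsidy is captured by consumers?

Consumer share = 4/11

Pre-subsidy: 412 - 7P = -91 + 4P gives P* = 503/11, Q* = 1011/11.
With the subsidy, sellers receive Ps = Pb + 21 for each unit, where Pb is the price buyers pay.
Supply in terms of Pb becomes Qs = -91 + 4(Pb + 21) = -7 + 4Pb. Setting this equal to demand: 412 - 7Pb = -7 + 4Pb, so Pb = 419/11.
Sellers receive Ps = 419/11 + 21 = 650/11; Q' = 412 − 7·(419/11) = 1599/11.
Buyers' price falls by P* − Pb = 503/11 − 419/11 = 84/11; sellers' price rises by Ps − P* = 650/11 − 503/11 = 147/11.
So consumers capture (84/11)/21 = 4/11 of each unit of subsidy.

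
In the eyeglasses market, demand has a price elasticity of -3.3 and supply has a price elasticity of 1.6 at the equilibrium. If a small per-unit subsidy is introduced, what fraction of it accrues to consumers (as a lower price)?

Consumer share = 16/49

For a small subsidy around the equilibrium, the benefit split depends on the relative slopes, which at a point are proportional to the elasticities.
Buyer share = εs/(εs + |εd|) = 1.6/(1.6 + 3.3) = 16/49; seller share = |εd|/(εs + |εd|) = 33/49.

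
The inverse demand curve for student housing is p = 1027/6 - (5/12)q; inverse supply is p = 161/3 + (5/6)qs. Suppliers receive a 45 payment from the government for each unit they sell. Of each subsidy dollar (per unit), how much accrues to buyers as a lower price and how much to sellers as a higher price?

Pre-subsidy: 1027/6 - (5/12)q = 161/3 + (5/6)q gives q* = 94 and p* = 132.
With the subsidy, sellers receive ps = pb + 45 for each unit, where pb is the price buyers pay.
On the curves, pb = 1027/6 - (5/12)q and ps = 161/3 + (5/6)q; the wedge ps − pb = 45 gives 161/3 + (5/6)q − (1027/6 - (5/12)q) = 45, so q' = 130.
Then pb = 1027/6 − (5/12)·130 = 117 and ps = 161/3 + (5/6)·130 = 162.
Buyers' price falls by p* − pb = 132 − 117 = 15; sellers' price rises by ps − p* = 162 − 132 = 30.

Buyers gain 15 per unit; sellers gain 30 per unit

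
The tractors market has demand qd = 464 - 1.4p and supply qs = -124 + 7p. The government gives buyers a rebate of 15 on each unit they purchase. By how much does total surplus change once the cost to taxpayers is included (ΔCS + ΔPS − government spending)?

Pre-subsidy: 464 - 1.4p = -124 + 7p gives p* = 70, q* = 366.
With the rebate, buyers effectively pay pb = ps − 15, where ps is the price sellers receive.
Demand in terms of ps becomes qd = 464 − 1.4(ps − 15) = 485 - 1.4ps. Setting this equal to supply: 485 - 1.4ps = -124 + 7ps, so ps = 72.5.
Buyers pay pb = 72.5 − 15 = 57.5; q' = -124 + 7·72.5 = 383.5.
ΔCS = ½(366 + 383.5)(70 − 57.5) = 4684.375; ΔPS = ½(366 + 383.5)(72.5 − 70) = 936.875.
Government spending = 15 × 383.5 = 5752.5.
Net change = 4684.375 + 936.875 − 5752.5 = -131.25. The loss equals the DWL triangle ½·15·17.5.

Net change in total surplus = -131.25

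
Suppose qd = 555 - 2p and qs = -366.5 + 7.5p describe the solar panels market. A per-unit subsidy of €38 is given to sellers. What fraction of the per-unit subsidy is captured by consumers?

Pre-subsidy: 555 - 2p = -366.5 + 7.5p gives p* = 97, q* = 361.
With the subsidy, sellers receive ps = pb + 38 for each unit, where pb is the price buyers pay.
Supply in terms of pb becomes qs = -366.5 + 7.5(pb + 38) = -81.5 + 7.5pb. Setting this equal to demand: 555 - 2pb = -81.5 + 7.5pb, so pb = 67.
Sellers receive ps = 67 + 38 = 105; q' = 555 − 2·67 = 421.
Buyers' price falls by p* − pb = 97 − 67 = 30; sellers' price rises by ps − p* = 105 − 97 = 8.
So consumers capture 30/38 = 15/19 of each unit of subsidy.

Consumer share = 15/19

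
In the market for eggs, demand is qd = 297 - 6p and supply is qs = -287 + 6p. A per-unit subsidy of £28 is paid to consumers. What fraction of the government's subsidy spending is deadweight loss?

DWL / government spending = 42/89

Pre-subsidy: 297 - 6p = -287 + 6p gives p* = 146/3, q* = 5.
With the rebate, buyers effectively pay pb = ps − 28, where ps is the price sellers receive.
Demand in terms of ps becomes qd = 297 − 6(ps − 28) = 465 - 6ps. Setting this equal to supply: 465 - 6ps = -287 + 6ps, so ps = 188/3.
Buyers pay pb = 188/3 − 28 = 104/3; q' = -287 + 6·(188/3) = 89.
ΔCS = ½(5 + 89)(146/3 − 104/3) = 658; ΔPS = ½(5 + 89)(188/3 − 146/3) = 658.
Government spending = 28 × 89 = 2492.
DWL = ½ × 28 × (89 − 5) = 1176; fraction = 1176 / 2492 = 42/89.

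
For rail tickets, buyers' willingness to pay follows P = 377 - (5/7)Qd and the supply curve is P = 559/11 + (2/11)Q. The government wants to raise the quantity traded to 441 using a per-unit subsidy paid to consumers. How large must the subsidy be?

Required subsidy s = 69 per unit

At Q = 441, from the demand curve buyers pay Pb = 377 − (5/7)·441 = 62; from the supply curve sellers need Ps = 559/11 + (2/11)·441 = 131.
The subsidy must fill the gap: s = Ps − Pb = 131 − 62 = 69.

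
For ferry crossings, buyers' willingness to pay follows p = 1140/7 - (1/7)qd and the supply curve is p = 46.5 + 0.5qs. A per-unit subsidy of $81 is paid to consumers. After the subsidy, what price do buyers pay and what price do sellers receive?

Buyers pay $119; sellers receive $200

Pre-subsidy: 1140/7 - (1/7)q = 46.5 + 0.5q gives q* = 181 and p* = 137.
With the rebate, buyers effectively pay pb = ps − 81, where ps is the price sellers receive.
On the curves, pb = 1140/7 - (1/7)q and ps = 46.5 + 0.5q; the wedge ps − pb = 81 gives 46.5 + 0.5q − (1140/7 - (1/7)q) = 81, so q' = 307.
Then pb = 1140/7 − (1/7)·307 = 119 and ps = 46.5 + 0.5·307 = 200.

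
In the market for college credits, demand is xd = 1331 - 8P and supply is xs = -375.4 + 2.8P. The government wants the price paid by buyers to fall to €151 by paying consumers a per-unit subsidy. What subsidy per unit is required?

Required subsidy s = €27 per unit

At a buyer price of 151, quantity demanded is 1331 − 8·151 = 123.
Sellers supply 123 only when they receive Ps with -375.4 + 2.8·Ps = 123, i.e. Ps = 178.
s = Ps − Pb = 178 − 151 = 27.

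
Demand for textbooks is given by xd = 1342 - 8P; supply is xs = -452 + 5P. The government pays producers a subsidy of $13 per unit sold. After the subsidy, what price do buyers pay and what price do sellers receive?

Buyers pay $133; sellers receive $146

Pre-subsidy: 1342 - 8P = -452 + 5P gives P* = 138, x* = 238.
With the subsidy, sellers receive Ps = Pb + 13 for each unit, where Pb is the price buyers pay.
Supply in terms of Pb becomes xs = -452 + 5(Pb + 13) = -387 + 5Pb. Setting this equal to demand: 1342 - 8Pb = -387 + 5Pb, so Pb = 133.
Sellers receive Ps = 133 + 13 = 146; x' = 1342 − 8·133 = 278.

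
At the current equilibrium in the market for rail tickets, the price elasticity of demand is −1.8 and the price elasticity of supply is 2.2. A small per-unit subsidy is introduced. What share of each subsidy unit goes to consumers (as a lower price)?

For a small subsidy around the equilibrium, the benefit split depends on the relative slopes, which at a point are proportional to the elasticities.
Buyer share = εs/(εs + |εd|) = 2.2/(2.2 + 1.8) = 0.55; seller share = |εd|/(εs + |εd|) = 0.45.

Consumer share = 0.55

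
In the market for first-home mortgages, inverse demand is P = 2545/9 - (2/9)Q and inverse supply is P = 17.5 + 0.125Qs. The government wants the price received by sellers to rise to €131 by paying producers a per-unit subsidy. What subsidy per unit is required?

Required subsidy s = €50 per unit

At a seller price of 131, quantity supplied is -140 + 8·131 = 908.
Buyers absorb 908 only when they pay Pb = 2545/9 − (2/9)·908 = 81.
s = Ps − Pb = 131 − 81 = 50.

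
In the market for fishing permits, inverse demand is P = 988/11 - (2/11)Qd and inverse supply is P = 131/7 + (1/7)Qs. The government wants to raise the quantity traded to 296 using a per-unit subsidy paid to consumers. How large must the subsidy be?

Required subsidy s = 25 per unit

At Q = 296, from the demand curve buyers pay Pb = 988/11 − (2/11)·296 = 36; from the supply curve sellers need Ps = 131/7 + (1/7)·296 = 61.
The subsidy must fill the gap: s = Ps − Pb = 61 − 36 = 25.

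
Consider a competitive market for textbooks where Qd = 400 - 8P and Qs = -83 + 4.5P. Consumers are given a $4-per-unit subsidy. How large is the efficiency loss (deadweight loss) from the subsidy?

Deadweight loss = $23.04

Pre-subsidy: 400 - 8P = -83 + 4.5P gives P* = 38.64, Q* = 90.88.
With the rebate, buyers effectively pay Pb = Ps − 4, where Ps is the price sellers receive.
Demand in terms of Ps becomes Qd = 400 − 8(Ps − 4) = 432 - 8Ps. Setting this equal to supply: 432 - 8Ps = -83 + 4.5Ps, so Ps = 41.2.
Buyers pay Pb = 41.2 − 4 = 37.2; Q' = -83 + 4.5·41.2 = 102.4.
The subsidy expands output by 102.4 − 90.88 = 11.52 past the efficient level; on those units the gap between marginal cost and willingness to pay runs from 0 up to 4.
DWL = ½ × 4 × 11.52 = 23.04.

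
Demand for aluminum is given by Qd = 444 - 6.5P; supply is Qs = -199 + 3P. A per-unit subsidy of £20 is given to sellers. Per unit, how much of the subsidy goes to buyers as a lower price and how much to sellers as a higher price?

Pre-subsidy: 444 - 6.5P = -199 + 3P gives P* = 1286/19, Q* = 77/19.
With the subsidy, sellers receive Ps = Pb + 20 for each unit, where Pb is the price buyers pay.
Supply in terms of Pb becomes Qs = -199 + 3(Pb + 20) = -139 + 3Pb. Setting this equal to demand: 444 - 6.5Pb = -139 + 3Pb, so Pb = 1166/19.
Sellers receive Ps = 1166/19 + 20 = 1546/19; Q' = 444 − 6.5·(1166/19) = 857/19.
Buyers' price falls by P* − Pb = 1286/19 − 1166/19 = 120/19; sellers' price rises by Ps − P* = 1546/19 − 1286/19 = 260/19.

Buyers gain 120/19 per unit; sellers gain 260/19 per unit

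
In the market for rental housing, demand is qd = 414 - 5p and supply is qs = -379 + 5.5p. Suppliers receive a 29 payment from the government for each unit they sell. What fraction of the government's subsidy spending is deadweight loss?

DWL / government spending = 1595/4718

Pre-subsidy: 414 - 5p = -379 + 5.5p gives p* = 1586/21, q* = 764/21.
With the subsidy, sellers receive ps = pb + 29 for each unit, where pb is the price buyers pay.
Supply in terms of pb becomes qs = -379 + 5.5(pb + 29) = -219.5 + 5.5pb. Setting this equal to demand: 414 - 5pb = -219.5 + 5.5pb, so pb = 181/3.
Sellers receive ps = 181/3 + 29 = 268/3; q' = 414 − 5·(181/3) = 337/3.
ΔCS = ½(764/21 + 337/3)(1586/21 − 181/3) = 110693/98; ΔPS = ½(764/21 + 337/3)(268/3 − 1586/21) = 50315/49.
Government spending = 29 × 337/3 = 9773/3.
DWL = ½ × 29 × (337/3 − 764/21) = 46255/42; fraction = (46255/42) / (9773/3) = 1595/4718.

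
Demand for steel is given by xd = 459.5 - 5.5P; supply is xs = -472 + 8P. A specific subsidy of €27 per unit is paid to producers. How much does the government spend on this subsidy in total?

Pre-subsidy: 459.5 - 5.5P = -472 + 8P gives P* = 69, x* = 80.
With the subsidy, sellers receive Ps = Pb + 27 for each unit, where Pb is the price buyers pay.
Supply in terms of Pb becomes xs = -472 + 8(Pb + 27) = -256 + 8Pb. Setting this equal to demand: 459.5 - 5.5Pb = -256 + 8Pb, so Pb = 53.
Sellers receive Ps = 53 + 27 = 80; x' = 459.5 − 5.5·53 = 168.
Government outlay = subsidy × quantity = 27 × 168 = 4536.

Government cost = €4536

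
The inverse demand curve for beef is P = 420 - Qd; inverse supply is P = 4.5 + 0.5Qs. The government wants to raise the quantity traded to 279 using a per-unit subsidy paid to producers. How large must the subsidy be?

At Q = 279, from the demand curve buyers pay Pb = 420 − 1·279 = 141; from the supply curve sellers need Ps = 4.5 + 0.5·279 = 144.
The subsidy must fill the gap: s = Ps − Pb = 144 − 141 = 3.

Required subsidy s = 3 per unit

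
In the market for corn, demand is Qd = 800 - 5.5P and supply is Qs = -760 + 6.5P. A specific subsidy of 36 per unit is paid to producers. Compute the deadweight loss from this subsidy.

Deadweight loss = 1930.5

Pre-subsidy: 800 - 5.5P = -760 + 6.5P gives P* = 130, Q* = 85.
With the subsidy, sellers receive Ps = Pb + 36 for each unit, where Pb is the price buyers pay.
Supply in terms of Pb becomes Qs = -760 + 6.5(Pb + 36) = -526 + 6.5Pb. Setting this equal to demand: 800 - 5.5Pb = -526 + 6.5Pb, so Pb = 110.5.
Sellers receive Ps = 110.5 + 36 = 146.5; Q' = 800 − 5.5·110.5 = 192.25.
The subsidy expands output by 192.25 − 85 = 107.25 past the efficient level; on those units the gap between marginal cost and willingness to pay runs from 0 up to 36.
DWL = ½ × 36 × 107.25 = 1930.5.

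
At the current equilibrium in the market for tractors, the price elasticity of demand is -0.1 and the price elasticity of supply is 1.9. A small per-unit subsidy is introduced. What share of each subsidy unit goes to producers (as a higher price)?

Producer share = 0.05

For a small subsidy around the equilibrium, the benefit split depends on the relative slopes, which at a point are proportional to the elasticities.
Buyer share = εs/(εs + |εd|) = 1.9/(1.9 + 0.1) = 0.95; seller share = |εd|/(εs + |εd|) = 0.05.
So producers capture 0.05 of the subsidy.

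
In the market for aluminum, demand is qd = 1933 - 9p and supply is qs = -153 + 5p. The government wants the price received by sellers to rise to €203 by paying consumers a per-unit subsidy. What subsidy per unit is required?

At a seller price of 203, quantity supplied is -153 + 5·203 = 862.
Buyers absorb 862 only when they pay pb with 1933 − 9·pb = 862, i.e. pb = 119.
s = ps − pb = 203 − 119 = 84.

Required subsidy s = €84 per unit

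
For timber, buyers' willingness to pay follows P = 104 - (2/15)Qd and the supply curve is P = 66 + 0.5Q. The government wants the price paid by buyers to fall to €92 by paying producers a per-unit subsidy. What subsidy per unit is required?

At a buyer price of 92, quantity demanded is 780 − 7.5·92 = 90.
Sellers supply 90 only when they receive Ps = 66 + 0.5·90 = 111.
s = Ps − Pb = 111 − 92 = 19.

Required subsidy s = €19 per unit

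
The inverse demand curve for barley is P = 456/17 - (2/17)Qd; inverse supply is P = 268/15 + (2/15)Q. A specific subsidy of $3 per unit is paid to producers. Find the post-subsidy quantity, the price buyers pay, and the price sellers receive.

Pre-subsidy: 456/17 - (2/17)Q = 268/15 + (2/15)Q gives Q* = 35.6875 and P* = 22.625.
With the subsidy, sellers receive Ps = Pb + 3 for each unit, where Pb is the price buyers pay.
On the curves, Pb = 456/17 - (2/17)Q and Ps = 268/15 + (2/15)Q; the wedge Ps − Pb = 3 gives 268/15 + (2/15)Q − (456/17 - (2/17)Q) = 3, so Q' = 47.640625.
Then Pb = 456/17 − (2/17)·47.640625 = 21.21875 and Ps = 268/15 + (2/15)·47.640625 = 24.21875.

Q' = 47.640625; buyers pay $21.21875; sellers receive $24.21875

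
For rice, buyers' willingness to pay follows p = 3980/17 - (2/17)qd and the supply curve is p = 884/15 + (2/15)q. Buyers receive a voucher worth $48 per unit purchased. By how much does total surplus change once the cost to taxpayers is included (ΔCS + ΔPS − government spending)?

Pre-subsidy: 3980/17 - (2/17)q = 884/15 + (2/15)q gives q* = 698 and p* = 152.
With the rebate, buyers effectively pay pb = ps − 48, where ps is the price sellers receive.
On the curves, pb = 3980/17 - (2/17)q and ps = 884/15 + (2/15)q; the wedge ps − pb = 48 gives 884/15 + (2/15)q − (3980/17 - (2/17)q) = 48, so q' = 889.25.
Then pb = 3980/17 − (2/17)·889.25 = 129.5 and ps = 884/15 + (2/15)·889.25 = 177.5.
ΔCS = ½(698 + 889.25)(152 − 129.5) = 17856.5625; ΔPS = ½(698 + 889.25)(177.5 − 152) = 20237.4375.
Government spending = 48 × 889.25 = 42684.
Net change = 17856.5625 + 20237.4375 − 42684 = -4590. The loss equals the DWL triangle ½·48·191.25.

Net change in total surplus = -$4590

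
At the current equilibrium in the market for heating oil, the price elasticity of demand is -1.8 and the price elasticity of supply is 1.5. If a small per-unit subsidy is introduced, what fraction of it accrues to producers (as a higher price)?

Producer share = 6/11

For a small subsidy around the equilibrium, the benefit split depends on the relative slopes, which at a point are proportional to the elasticities.
Buyer share = εs/(εs + |εd|) = 1.5/(1.5 + 1.8) = 5/11; seller share = |εd|/(εs + |εd|) = 6/11.
So producers capture 6/11 of the subsidy.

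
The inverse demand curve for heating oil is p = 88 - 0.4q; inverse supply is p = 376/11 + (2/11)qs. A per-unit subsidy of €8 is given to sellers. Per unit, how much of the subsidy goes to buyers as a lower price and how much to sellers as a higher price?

Buyers gain €5.5 per unit; sellers gain €2.5 per unit

Pre-subsidy: 88 - 0.4q = 376/11 + (2/11)q gives q* = 92.5 and p* = 51.
With the subsidy, sellers receive ps = pb + 8 for each unit, where pb is the price buyers pay.
On the curves, pb = 88 - 0.4q and ps = 376/11 + (2/11)q; the wedge ps − pb = 8 gives 376/11 + (2/11)q − (88 - 0.4q) = 8, so q' = 106.25.
Then pb = 88 − 0.4·106.25 = 45.5 and ps = 376/11 + (2/11)·106.25 = 53.5.
Buyers' price falls by p* − pb = 51 − 45.5 = 5.5; sellers' price rises by ps − p* = 53.5 − 51 = 2.5.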